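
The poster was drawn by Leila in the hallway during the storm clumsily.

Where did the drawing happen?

'in the hallway' marks the location of the drawing event.

in the hallway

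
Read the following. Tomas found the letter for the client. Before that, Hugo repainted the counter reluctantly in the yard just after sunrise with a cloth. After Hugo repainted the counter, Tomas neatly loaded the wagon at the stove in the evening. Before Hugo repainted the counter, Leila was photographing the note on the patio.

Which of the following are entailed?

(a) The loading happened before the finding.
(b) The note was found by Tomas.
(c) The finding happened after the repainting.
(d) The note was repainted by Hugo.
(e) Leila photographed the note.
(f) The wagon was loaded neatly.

(c), (f)

(a) Not entailed — the narrative doesn't order the loading relative to the finding.
(b) Not entailed — Tomas found the letter, not the note; the note belongs to the photographing event.
(c) Entailed — the narrative places the repainting before the finding.
(d) Not entailed — Hugo repainted the counter, not the note; the note belongs to the photographing event.
(e) Not entailed — 'was photographing' is progressive on an accomplishment; it does not entail the completed 'photographed'.
(f) Entailed — dropping 'in the evening', 'at the stove' and generalizing the agent leaves a sub-description the original still satisfies.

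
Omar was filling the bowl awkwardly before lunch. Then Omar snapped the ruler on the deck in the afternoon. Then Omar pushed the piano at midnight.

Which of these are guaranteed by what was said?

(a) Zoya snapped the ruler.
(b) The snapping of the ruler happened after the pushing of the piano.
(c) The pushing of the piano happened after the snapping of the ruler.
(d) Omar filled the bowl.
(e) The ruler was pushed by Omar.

(c)

(a) Not entailed — the passage has Omar snapping the ruler, not Zoya.
(b) Not entailed — the narrative places the snapping before the pushing, not after.
(c) Entailed — the narrative places the snapping before the pushing.
(d) Not entailed — 'was filling' is progressive on an accomplishment; it does not entail the completed 'filled'.
(e) Not entailed — Omar pushed the piano, not the ruler; the ruler belongs to the snapping event.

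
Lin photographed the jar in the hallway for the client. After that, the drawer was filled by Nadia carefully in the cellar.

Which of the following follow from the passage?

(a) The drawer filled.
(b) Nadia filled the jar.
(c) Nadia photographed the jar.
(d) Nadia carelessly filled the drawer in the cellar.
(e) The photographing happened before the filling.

(a) Entailed — 'Nadia filled the drawer' is causative; it entails the inchoative 'the drawer filled'.
(b) Not entailed — Nadia filled the drawer, not the jar; the jar belongs to the photographing event.
(c) Not entailed — the passage has Lin photographing the jar, not Nadia.
(d) Not entailed — 'carelessly' adds a manner not in (and inconsistent with) the original.
(e) Entailed — the narrative places the photographing before the filling.

(a), (e)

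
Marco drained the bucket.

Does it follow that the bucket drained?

'Marco drained the bucket' is the causative; it entails the inchoative 'the bucket drained'.

yes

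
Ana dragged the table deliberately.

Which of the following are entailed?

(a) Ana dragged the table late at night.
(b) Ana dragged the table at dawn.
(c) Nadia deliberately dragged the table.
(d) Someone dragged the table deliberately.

(d)

(a) Not entailed — 'late at night' adds information not in the original event.
(b) Not entailed — 'at dawn' adds information not in the original event.
(c) Not entailed — the passage has Ana dragging the table, not Nadia.
(d) Entailed — this follows by dropping conjuncts from the dragging event's description.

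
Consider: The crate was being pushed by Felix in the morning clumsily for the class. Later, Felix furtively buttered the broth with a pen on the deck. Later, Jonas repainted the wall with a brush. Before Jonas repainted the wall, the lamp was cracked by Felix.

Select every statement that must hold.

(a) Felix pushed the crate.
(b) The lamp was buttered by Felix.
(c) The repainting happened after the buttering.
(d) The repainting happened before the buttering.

(a), (c)

(a) Entailed — 'push' is an activity; 'was pushing' entails that some pushing happened, so 'pushed' holds.
(b) Not entailed — Felix buttered the broth, not the lamp; the lamp belongs to the cracking event.
(c) Entailed — the narrative places the buttering before the repainting.
(d) Not entailed — the narrative places the buttering before the repainting, not after.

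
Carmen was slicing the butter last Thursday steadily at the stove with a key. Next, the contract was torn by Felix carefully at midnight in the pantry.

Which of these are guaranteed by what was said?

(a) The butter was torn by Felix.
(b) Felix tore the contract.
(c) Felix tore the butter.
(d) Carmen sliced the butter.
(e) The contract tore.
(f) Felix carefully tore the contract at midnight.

(b), (e), (f)

(a) Not entailed — Felix tore the contract, not the butter; the butter belongs to the slicing event.
(b) Entailed — this follows by dropping conjuncts from the tearing event's description.
(c) Not entailed — Felix tore the contract, not the butter; the butter belongs to the slicing event.
(d) Not entailed — 'was slicing' is progressive on an accomplishment; it does not entail the completed 'sliced'.
(e) Entailed — 'Felix tore the contract' is causative; it entails the inchoative 'the contract tore'.
(f) Entailed — the original entails any weakening of itself; this just drops 'in the pantry'.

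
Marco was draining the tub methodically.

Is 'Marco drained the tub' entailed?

'was draining' is progressive; for an accomplishment like 'drain the tub', it doesn't entail completion.

no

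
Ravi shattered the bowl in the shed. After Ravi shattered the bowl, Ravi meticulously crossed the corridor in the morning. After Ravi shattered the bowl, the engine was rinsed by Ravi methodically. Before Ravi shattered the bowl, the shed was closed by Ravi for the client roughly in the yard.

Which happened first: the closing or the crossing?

The connectives place the closing before the crossing.

the closing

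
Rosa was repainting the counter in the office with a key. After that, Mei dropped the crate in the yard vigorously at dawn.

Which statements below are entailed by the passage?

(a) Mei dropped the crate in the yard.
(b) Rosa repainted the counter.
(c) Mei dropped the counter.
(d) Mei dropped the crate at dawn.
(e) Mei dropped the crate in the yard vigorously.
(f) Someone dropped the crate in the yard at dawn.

(a) Entailed — the original entails any weakening of itself; this just drops 'at dawn', 'vigorously'.
(b) Not entailed — 'was repainting' is progressive on an accomplishment; it does not entail the completed 'repainted'.
(c) Not entailed — Mei dropped the crate, not the counter; the counter belongs to the repainting event.
(d) Entailed — this follows by dropping conjuncts from the dropping event's description.
(e) Entailed — the original entails any weakening of itself; this just drops 'at dawn'.
(f) Entailed — dropping 'vigorously' and generalizing the agent leaves a sub-description the original still satisfies.

(a), (d), (e), (f)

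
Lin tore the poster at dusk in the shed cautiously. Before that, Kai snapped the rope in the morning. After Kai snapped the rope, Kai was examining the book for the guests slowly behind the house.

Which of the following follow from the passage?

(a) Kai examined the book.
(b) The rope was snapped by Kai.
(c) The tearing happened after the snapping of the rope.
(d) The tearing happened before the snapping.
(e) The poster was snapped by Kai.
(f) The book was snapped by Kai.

(a), (b), (c)

(a) Entailed — 'examine' is an activity; 'was examining' entails that some examining happened, so 'examined' holds.
(b) Entailed — this follows by dropping conjuncts from the snapping event's description.
(c) Entailed — the narrative places the snapping before the tearing.
(d) Not entailed — the narrative places the snapping before the tearing, not after.
(e) Not entailed — Kai snapped the rope, not the poster; the poster belongs to the tearing event.
(f) Not entailed — Kai snapped the rope, not the book; the book belongs to the examining event.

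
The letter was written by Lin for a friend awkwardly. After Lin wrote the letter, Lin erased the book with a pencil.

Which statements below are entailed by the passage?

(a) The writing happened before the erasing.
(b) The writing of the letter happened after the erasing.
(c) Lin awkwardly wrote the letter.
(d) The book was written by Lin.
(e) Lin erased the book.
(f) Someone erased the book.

(a) Entailed — the narrative places the writing before the erasing.
(b) Not entailed — the narrative places the writing before the erasing, not after.
(c) Entailed — the original entails any weakening of itself; this just drops 'for a friend'.
(d) Not entailed — Lin wrote the letter, not the book; the book belongs to the erasing event.
(e) Entailed — the original entails any weakening of itself; this just drops 'with a pencil'.
(f) Entailed — dropping 'with a pencil' and generalizing the agent leaves a sub-description the original still satisfies.

(a), (c), (e), (f)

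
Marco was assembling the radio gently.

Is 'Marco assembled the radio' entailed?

no

'was assembling' is progressive; for an accomplishment like 'assemble the radio', it doesn't entail completion.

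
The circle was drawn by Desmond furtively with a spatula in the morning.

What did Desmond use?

'with a spatula' marks the instrument of the drawing event.

a spatula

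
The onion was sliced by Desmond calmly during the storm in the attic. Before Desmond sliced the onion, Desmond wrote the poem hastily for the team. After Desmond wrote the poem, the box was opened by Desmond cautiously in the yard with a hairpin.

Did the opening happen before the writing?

no

The narrative orders the writing before the opening.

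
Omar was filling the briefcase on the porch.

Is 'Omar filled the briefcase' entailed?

'was filling' is progressive; for an accomplishment like 'fill the briefcase', it doesn't entail completion.

no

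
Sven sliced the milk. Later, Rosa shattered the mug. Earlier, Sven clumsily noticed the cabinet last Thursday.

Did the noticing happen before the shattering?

The narrative orders the noticing before the shattering.

yes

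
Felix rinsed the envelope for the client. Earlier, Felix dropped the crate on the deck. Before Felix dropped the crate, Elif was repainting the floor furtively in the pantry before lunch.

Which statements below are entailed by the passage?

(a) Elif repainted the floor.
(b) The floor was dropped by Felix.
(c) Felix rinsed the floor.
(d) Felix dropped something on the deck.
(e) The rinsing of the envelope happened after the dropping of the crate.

(d), (e)

(a) Not entailed — 'was repainting' is progressive on an accomplishment; it does not entail the completed 'repainted'.
(b) Not entailed — Felix dropped the crate, not the floor; the floor belongs to the repainting event.
(c) Not entailed — Felix rinsed the envelope, not the floor; the floor belongs to the repainting event.
(d) Entailed — the original entails any weakening of itself; this just generalizes the patient.
(e) Entailed — the narrative places the dropping before the rinsing.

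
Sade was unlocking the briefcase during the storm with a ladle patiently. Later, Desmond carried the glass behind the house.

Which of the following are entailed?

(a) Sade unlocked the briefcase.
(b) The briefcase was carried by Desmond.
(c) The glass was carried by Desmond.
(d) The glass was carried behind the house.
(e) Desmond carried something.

(c), (d), (e)

(a) Not entailed — 'was unlocking' is progressive on an accomplishment; it does not entail the completed 'unlocked'.
(b) Not entailed — Desmond carried the glass, not the briefcase; the briefcase belongs to the unlocking event.
(c) Entailed — this follows by dropping conjuncts from the carrying event's description.
(d) Entailed — every conjunct here is already in the original carrying event.
(e) Entailed — every conjunct here is already in the original carrying event.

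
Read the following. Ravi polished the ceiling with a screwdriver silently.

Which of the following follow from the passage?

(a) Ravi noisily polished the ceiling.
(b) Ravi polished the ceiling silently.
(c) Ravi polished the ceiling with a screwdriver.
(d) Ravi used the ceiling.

(b), (c)

(a) Not entailed — 'noisily' adds a manner not in (and inconsistent with) the original.
(b) Entailed — dropping 'with a screwdriver' leaves a sub-description the original still satisfies.
(c) Entailed — dropping 'silently' leaves a sub-description the original still satisfies.
(d) Not entailed — the ceiling is the patient, not an instrument — Ravi used a screwdriver.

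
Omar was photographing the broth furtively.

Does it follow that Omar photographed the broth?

no

'was photographing' is progressive; for an accomplishment like 'photograph the broth', it doesn't entail completion.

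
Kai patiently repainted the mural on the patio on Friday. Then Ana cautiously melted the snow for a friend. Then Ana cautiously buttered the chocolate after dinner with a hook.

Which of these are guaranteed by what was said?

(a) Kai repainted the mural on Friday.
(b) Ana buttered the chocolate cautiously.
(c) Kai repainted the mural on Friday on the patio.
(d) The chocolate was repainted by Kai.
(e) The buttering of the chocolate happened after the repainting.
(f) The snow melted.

(a) Entailed — every conjunct here is already in the original repainting event.
(b) Entailed — every conjunct here is already in the original buttering event.
(c) Entailed — every conjunct here is already in the original repainting event.
(d) Not entailed — Kai repainted the mural, not the chocolate; the chocolate belongs to the buttering event.
(e) Entailed — the narrative places the repainting before the buttering.
(f) Entailed — 'Ana melted the snow' is causative; it entails the inchoative 'the snow melted'.

(a), (b), (c), (e), (f)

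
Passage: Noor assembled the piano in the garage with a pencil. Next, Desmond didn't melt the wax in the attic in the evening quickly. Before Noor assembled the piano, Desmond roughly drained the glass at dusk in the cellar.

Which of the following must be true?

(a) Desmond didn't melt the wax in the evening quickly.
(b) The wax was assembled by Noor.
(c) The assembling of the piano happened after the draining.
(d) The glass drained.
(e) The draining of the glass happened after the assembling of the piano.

(a) Not entailed — dropping 'in the attic' under negation is not valid — the original leaves open that Desmond melted the wax some other way.
(b) Not entailed — Noor assembled the piano, not the wax; the wax belongs to the melting event.
(c) Entailed — the narrative places the draining before the assembling.
(d) Entailed — 'Desmond drained the glass' is causative; it entails the inchoative 'the glass drained'.
(e) Not entailed — the narrative places the draining before the assembling, not after.

(c), (d)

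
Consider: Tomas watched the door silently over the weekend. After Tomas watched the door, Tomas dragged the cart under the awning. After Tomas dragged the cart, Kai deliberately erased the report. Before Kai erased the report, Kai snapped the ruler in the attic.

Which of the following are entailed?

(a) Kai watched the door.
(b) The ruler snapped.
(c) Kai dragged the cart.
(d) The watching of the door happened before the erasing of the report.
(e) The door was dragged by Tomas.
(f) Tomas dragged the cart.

(a) Not entailed — the passage has Tomas watching the door, not Kai.
(b) Entailed — 'Kai snapped the ruler' is causative; it entails the inchoative 'the ruler snapped'.
(c) Not entailed — the passage has Tomas dragging the cart, not Kai.
(d) Entailed — the narrative places the watching before the erasing.
(e) Not entailed — Tomas dragged the cart, not the door; the door belongs to the watching event.
(f) Entailed — this follows by dropping conjuncts from the dragging event's description.

(b), (d), (f)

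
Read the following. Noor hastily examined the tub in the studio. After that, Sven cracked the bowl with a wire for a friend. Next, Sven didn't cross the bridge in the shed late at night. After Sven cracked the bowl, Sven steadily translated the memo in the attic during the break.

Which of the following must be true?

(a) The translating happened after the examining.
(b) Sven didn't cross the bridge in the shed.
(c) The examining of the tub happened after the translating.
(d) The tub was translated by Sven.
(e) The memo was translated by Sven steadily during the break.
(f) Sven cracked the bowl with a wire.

(a), (e), (f)

(a) Entailed — the narrative places the examining before the translating.
(b) Not entailed — dropping 'late at night' under negation is not valid — the original leaves open that Sven crossed the bridge some other way.
(c) Not entailed — the narrative places the examining before the translating, not after.
(d) Not entailed — Sven translated the memo, not the tub; the tub belongs to the examining event.
(e) Entailed — the original entails any weakening of itself; this just drops 'in the attic'.
(f) Entailed — dropping 'for a friend' leaves a sub-description the original still satisfies.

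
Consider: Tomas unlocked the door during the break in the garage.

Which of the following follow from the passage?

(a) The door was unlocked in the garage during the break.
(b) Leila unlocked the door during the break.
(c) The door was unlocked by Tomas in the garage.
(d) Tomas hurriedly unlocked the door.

(a) Entailed — this follows by dropping conjuncts from the unlocking event's description.
(b) Not entailed — the passage has Tomas unlocking the door, not Leila.
(c) Entailed — every conjunct here is already in the original unlocking event.
(d) Not entailed — 'hurriedly' adds information not in the original event.

(a), (c)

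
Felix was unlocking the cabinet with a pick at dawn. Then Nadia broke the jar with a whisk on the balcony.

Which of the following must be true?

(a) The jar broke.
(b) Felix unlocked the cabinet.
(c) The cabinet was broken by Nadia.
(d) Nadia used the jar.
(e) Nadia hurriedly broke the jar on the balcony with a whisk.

(a)

(a) Entailed — 'Nadia broke the jar' is causative; it entails the inchoative 'the jar broke'.
(b) Not entailed — 'was unlocking' is progressive on an accomplishment; it does not entail the completed 'unlocked'.
(c) Not entailed — Nadia broke the jar, not the cabinet; the cabinet belongs to the unlocking event.
(d) Not entailed — the jar is the patient, not an instrument — Nadia used a whisk.
(e) Not entailed — 'hurriedly' adds information not in the original event.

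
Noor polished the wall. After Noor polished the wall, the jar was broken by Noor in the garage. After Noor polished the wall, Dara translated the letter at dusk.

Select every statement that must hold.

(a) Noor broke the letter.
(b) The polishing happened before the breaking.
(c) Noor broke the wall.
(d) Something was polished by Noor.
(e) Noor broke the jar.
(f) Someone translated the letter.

(b), (d), (e), (f)

(a) Not entailed — Noor broke the jar, not the letter; the letter belongs to the translating event.
(b) Entailed — the narrative places the polishing before the breaking.
(c) Not entailed — Noor broke the jar, not the wall; the wall belongs to the polishing event.
(d) Entailed — this follows by dropping conjuncts from the polishing event's description.
(e) Entailed — every conjunct here is already in the original breaking event.
(f) Entailed — the original entails any weakening of itself; this just drops 'at dusk' and generalizes the agent.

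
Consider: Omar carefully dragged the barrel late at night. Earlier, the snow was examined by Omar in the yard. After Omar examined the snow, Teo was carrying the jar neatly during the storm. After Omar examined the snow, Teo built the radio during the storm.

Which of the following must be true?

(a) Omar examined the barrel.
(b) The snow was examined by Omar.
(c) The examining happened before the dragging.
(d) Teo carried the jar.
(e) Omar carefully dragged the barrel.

(b), (c), (d), (e)

(a) Not entailed — Omar examined the snow, not the barrel; the barrel belongs to the dragging event.
(b) Entailed — dropping 'in the yard' leaves a sub-description the original still satisfies.
(c) Entailed — the narrative places the examining before the dragging.
(d) Entailed — 'carry' is an activity; 'was carrying' entails that some carrying happened, so 'carried' holds.
(e) Entailed — this follows by dropping conjuncts from the dragging event's description.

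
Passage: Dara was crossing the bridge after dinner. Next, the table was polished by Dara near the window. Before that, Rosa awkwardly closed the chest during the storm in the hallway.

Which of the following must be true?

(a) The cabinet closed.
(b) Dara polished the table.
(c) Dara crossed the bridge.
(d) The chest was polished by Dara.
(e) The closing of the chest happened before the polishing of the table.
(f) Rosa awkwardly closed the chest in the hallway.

(b), (e), (f)

(a) Not entailed — the chest is what closed, not the cabinet.
(b) Entailed — dropping 'near the window' leaves a sub-description the original still satisfies.
(c) Not entailed — 'was crossing' is progressive on an accomplishment; it does not entail the completed 'crossed'.
(d) Not entailed — Dara polished the table, not the chest; the chest belongs to the closing event.
(e) Entailed — the narrative places the closing before the polishing.
(f) Entailed — the original entails any weakening of itself; this just drops 'during the storm'.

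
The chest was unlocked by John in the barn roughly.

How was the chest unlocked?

roughly

'roughly' marks the manner of the unlocking event.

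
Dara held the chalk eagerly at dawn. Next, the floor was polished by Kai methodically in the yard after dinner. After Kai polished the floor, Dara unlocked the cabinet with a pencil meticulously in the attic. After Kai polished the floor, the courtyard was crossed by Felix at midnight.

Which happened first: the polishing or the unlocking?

The connectives place the polishing before the unlocking.

the polishing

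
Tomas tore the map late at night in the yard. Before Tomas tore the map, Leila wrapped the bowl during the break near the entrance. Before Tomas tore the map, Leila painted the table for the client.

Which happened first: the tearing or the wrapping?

the wrapping

The connectives place the wrapping before the tearing.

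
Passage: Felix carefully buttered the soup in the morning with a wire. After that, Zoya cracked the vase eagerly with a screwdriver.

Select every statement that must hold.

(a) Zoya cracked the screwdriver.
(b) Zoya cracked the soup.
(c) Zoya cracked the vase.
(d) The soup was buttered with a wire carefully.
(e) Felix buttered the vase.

(a) Not entailed — the screwdriver is the instrument, not what was cracked.
(b) Not entailed — Zoya cracked the vase, not the soup; the soup belongs to the buttering event.
(c) Entailed — every conjunct here is already in the original cracking event.
(d) Entailed — every conjunct here is already in the original buttering event.
(e) Not entailed — Felix buttered the soup, not the vase; the vase belongs to the cracking event.

(c), (d)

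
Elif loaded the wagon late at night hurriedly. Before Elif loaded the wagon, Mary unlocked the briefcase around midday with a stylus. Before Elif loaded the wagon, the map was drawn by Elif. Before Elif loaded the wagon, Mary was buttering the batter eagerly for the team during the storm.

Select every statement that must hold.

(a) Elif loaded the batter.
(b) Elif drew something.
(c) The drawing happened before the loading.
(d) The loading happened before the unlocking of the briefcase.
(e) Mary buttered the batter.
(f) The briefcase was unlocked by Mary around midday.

(b), (c), (f)

(a) Not entailed — Elif loaded the wagon, not the batter; the batter belongs to the buttering event.
(b) Entailed — the original entails any weakening of itself; this just generalizes the patient.
(c) Entailed — the narrative places the drawing before the loading.
(d) Not entailed — the narrative places the unlocking before the loading, not after.
(e) Not entailed — 'was buttering' is progressive on an accomplishment; it does not entail the completed 'buttered'.
(f) Entailed — the original entails any weakening of itself; this just drops 'with a stylus'.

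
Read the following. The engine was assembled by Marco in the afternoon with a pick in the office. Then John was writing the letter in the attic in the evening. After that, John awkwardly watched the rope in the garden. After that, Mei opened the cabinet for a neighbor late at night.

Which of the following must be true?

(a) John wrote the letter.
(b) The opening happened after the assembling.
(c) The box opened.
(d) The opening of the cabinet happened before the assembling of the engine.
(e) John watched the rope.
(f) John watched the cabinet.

(b), (e)

(a) Not entailed — 'was writing' is progressive on an accomplishment; it does not entail the completed 'wrote'.
(b) Entailed — the narrative places the assembling before the opening.
(c) Not entailed — the cabinet is what opened, not the box.
(d) Not entailed — the narrative places the assembling before the opening, not after.
(e) Entailed — the original entails any weakening of itself; this just drops 'in the garden', 'awkwardly'.
(f) Not entailed — John watched the rope, not the cabinet; the cabinet belongs to the opening event.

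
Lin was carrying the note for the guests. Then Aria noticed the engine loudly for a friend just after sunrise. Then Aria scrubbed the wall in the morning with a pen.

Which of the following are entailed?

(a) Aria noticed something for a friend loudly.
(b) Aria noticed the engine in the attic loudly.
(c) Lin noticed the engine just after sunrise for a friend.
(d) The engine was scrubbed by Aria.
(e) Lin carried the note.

(a) Entailed — this follows by dropping conjuncts from the noticing event's description.
(b) Not entailed — 'in the attic' adds information not in the original event.
(c) Not entailed — the passage has Aria noticing the engine, not Lin.
(d) Not entailed — Aria scrubbed the wall, not the engine; the engine belongs to the noticing event.
(e) Entailed — 'carry' is an activity; 'was carrying' entails that some carrying happened, so 'carried' holds.

(a), (e)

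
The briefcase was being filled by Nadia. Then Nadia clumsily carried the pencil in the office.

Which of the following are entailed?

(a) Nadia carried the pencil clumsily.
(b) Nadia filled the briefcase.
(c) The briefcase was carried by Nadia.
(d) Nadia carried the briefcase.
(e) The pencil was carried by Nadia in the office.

(a) Entailed — the original entails any weakening of itself; this just drops 'in the office'.
(b) Not entailed — 'was filling' is progressive on an accomplishment; it does not entail the completed 'filled'.
(c) Not entailed — Nadia carried the pencil, not the briefcase; the briefcase belongs to the filling event.
(d) Not entailed — Nadia carried the pencil, not the briefcase; the briefcase belongs to the filling event.
(e) Entailed — every conjunct here is already in the original carrying event.

(a), (e)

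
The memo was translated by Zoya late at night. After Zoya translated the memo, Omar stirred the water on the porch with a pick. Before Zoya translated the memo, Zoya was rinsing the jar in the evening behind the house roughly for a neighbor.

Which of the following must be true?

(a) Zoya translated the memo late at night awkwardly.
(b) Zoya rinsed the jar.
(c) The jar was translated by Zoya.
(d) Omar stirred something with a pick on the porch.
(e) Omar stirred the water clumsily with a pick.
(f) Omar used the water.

(b), (d)

(a) Not entailed — 'awkwardly' adds information not in the original event.
(b) Entailed — 'rinse' is an activity; 'was rinsing' entails that some rinsing happened, so 'rinsed' holds.
(c) Not entailed — Zoya translated the memo, not the jar; the jar belongs to the rinsing event.
(d) Entailed — generalizing the patient leaves a sub-description the original still satisfies.
(e) Not entailed — 'clumsily' adds information not in the original event.
(f) Not entailed — the water is the patient, not an instrument — Omar used a pick.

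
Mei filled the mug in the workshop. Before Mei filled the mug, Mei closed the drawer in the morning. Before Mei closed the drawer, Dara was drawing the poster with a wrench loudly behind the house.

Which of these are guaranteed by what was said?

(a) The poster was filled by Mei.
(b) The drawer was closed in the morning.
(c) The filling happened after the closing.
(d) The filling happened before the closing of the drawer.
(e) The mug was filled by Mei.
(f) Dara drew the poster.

(b), (c), (e)

(a) Not entailed — Mei filled the mug, not the poster; the poster belongs to the drawing event.
(b) Entailed — the original entails any weakening of itself; this just generalizes the agent.
(c) Entailed — the narrative places the closing before the filling.
(d) Not entailed — the narrative places the closing before the filling, not after.
(e) Entailed — every conjunct here is already in the original filling event.
(f) Not entailed — 'was drawing' is progressive on an accomplishment; it does not entail the completed 'drew'.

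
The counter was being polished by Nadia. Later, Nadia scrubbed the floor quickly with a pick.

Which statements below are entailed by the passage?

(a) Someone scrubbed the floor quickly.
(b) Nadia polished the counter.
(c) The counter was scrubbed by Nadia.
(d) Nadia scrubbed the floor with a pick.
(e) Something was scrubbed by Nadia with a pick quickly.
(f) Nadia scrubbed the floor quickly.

(a) Entailed — this follows by dropping conjuncts from the scrubbing event's description.
(b) Entailed — 'polish' is an activity; 'was polishing' entails that some polishing happened, so 'polished' holds.
(c) Not entailed — Nadia scrubbed the floor, not the counter; the counter belongs to the polishing event.
(d) Entailed — dropping 'quickly' leaves a sub-description the original still satisfies.
(e) Entailed — generalizing the patient leaves a sub-description the original still satisfies.
(f) Entailed — dropping 'with a pick' leaves a sub-description the original still satisfies.

(a), (b), (d), (e), (f)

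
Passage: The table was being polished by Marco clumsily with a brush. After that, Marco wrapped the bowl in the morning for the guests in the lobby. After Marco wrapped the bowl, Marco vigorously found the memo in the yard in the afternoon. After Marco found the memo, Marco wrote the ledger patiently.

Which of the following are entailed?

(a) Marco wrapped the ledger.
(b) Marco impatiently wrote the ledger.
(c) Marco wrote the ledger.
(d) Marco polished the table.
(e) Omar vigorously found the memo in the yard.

(c), (d)

(a) Not entailed — Marco wrapped the bowl, not the ledger; the ledger belongs to the writing event.
(b) Not entailed — 'impatiently' adds a manner not in (and inconsistent with) the original.
(c) Entailed — every conjunct here is already in the original writing event.
(d) Entailed — 'polish' is an activity; 'was polishing' entails that some polishing happened, so 'polished' holds.
(e) Not entailed — the passage has Marco finding the memo, not Omar.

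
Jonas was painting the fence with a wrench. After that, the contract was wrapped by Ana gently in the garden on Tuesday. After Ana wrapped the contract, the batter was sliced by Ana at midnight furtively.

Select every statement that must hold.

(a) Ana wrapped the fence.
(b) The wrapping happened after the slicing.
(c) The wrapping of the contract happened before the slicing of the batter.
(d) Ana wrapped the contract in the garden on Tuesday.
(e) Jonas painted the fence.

(c), (d)

(a) Not entailed — Ana wrapped the contract, not the fence; the fence belongs to the painting event.
(b) Not entailed — the narrative places the wrapping before the slicing, not after.
(c) Entailed — the narrative places the wrapping before the slicing.
(d) Entailed — the original entails any weakening of itself; this just drops 'gently'.
(e) Not entailed — 'was painting' is progressive on an accomplishment; it does not entail the completed 'painted'.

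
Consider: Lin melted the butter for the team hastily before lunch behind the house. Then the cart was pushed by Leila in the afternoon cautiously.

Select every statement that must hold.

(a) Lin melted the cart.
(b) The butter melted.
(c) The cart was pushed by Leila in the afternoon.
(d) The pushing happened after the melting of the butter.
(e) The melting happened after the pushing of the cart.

(a) Not entailed — Lin melted the butter, not the cart; the cart belongs to the pushing event.
(b) Entailed — 'Lin melted the butter' is causative; it entails the inchoative 'the butter melted'.
(c) Entailed — this follows by dropping conjuncts from the pushing event's description.
(d) Entailed — the narrative places the melting before the pushing.
(e) Not entailed — the narrative places the melting before the pushing, not after.

(b), (c), (d)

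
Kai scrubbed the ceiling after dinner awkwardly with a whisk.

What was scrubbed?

the ceiling

'the ceiling' marks the patient of the scrubbing event.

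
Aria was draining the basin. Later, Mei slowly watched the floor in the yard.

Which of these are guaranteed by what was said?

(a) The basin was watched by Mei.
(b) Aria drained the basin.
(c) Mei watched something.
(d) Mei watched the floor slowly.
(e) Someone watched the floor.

(c), (d), (e)

(a) Not entailed — Mei watched the floor, not the basin; the basin belongs to the draining event.
(b) Not entailed — 'was draining' is progressive on an accomplishment; it does not entail the completed 'drained'.
(c) Entailed — this follows by dropping conjuncts from the watching event's description.
(d) Entailed — every conjunct here is already in the original watching event.
(e) Entailed — dropping 'in the yard', 'slowly' and generalizing the agent leaves a sub-description the original still satisfies.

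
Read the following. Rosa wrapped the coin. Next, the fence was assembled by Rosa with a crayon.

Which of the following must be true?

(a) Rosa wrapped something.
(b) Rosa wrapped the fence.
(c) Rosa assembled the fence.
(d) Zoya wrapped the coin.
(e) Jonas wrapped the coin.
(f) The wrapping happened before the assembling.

(a), (c), (f)

(a) Entailed — every conjunct here is already in the original wrapping event.
(b) Not entailed — Rosa wrapped the coin, not the fence; the fence belongs to the assembling event.
(c) Entailed — every conjunct here is already in the original assembling event.
(d) Not entailed — the passage has Rosa wrapping the coin, not Zoya.
(e) Not entailed — the passage has Rosa wrapping the coin, not Jonas.
(f) Entailed — the narrative places the wrapping before the assembling.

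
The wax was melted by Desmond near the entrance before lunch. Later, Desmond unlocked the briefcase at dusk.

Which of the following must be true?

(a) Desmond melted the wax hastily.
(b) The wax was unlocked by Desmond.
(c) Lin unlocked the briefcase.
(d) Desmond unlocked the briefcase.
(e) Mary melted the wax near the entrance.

(d)

(a) Not entailed — 'hastily' adds information not in the original event.
(b) Not entailed — Desmond unlocked the briefcase, not the wax; the wax belongs to the melting event.
(c) Not entailed — the passage has Desmond unlocking the briefcase, not Lin.
(d) Entailed — this follows by dropping conjuncts from the unlocking event's description.
(e) Not entailed — the passage has Desmond melting the wax, not Mary.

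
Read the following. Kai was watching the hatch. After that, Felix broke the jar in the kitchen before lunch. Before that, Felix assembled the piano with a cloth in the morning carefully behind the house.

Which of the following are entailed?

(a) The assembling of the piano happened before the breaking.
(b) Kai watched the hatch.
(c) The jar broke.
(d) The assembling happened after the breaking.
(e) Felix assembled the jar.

(a) Entailed — the narrative places the assembling before the breaking.
(b) Entailed — 'watch' is an activity; 'was watching' entails that some watching happened, so 'watched' holds.
(c) Entailed — 'Felix broke the jar' is causative; it entails the inchoative 'the jar broke'.
(d) Not entailed — the narrative places the assembling before the breaking, not after.
(e) Not entailed — Felix assembled the piano, not the jar; the jar belongs to the breaking event.

(a), (b), (c)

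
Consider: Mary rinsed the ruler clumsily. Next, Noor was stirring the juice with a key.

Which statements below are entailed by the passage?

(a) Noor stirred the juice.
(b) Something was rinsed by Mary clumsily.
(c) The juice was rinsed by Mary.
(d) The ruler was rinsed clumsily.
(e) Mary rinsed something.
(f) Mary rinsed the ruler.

(a), (b), (d), (e), (f)

(a) Entailed — 'stir' is an activity; 'was stirring' entails that some stirring happened, so 'stirred' holds.
(b) Entailed — every conjunct here is already in the original rinsing event.
(c) Not entailed — Mary rinsed the ruler, not the juice; the juice belongs to the stirring event.
(d) Entailed — generalizing the agent leaves a sub-description the original still satisfies.
(e) Entailed — this follows by dropping conjuncts from the rinsing event's description.
(f) Entailed — dropping 'clumsily' leaves a sub-description the original still satisfies.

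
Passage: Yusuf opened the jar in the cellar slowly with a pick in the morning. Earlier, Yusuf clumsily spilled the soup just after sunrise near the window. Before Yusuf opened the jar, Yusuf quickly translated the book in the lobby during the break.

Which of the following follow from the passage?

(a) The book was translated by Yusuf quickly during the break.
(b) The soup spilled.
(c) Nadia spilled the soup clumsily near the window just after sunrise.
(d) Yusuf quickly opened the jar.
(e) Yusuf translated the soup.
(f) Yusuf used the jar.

(a) Entailed — this follows by dropping conjuncts from the translating event's description.
(b) Entailed — 'Yusuf spilled the soup' is causative; it entails the inchoative 'the soup spilled'.
(c) Not entailed — the passage has Yusuf spilling the soup, not Nadia.
(d) Not entailed — 'quickly' adds a manner not in (and inconsistent with) the original.
(e) Not entailed — Yusuf translated the book, not the soup; the soup belongs to the spilling event.
(f) Not entailed — the jar is the patient, not an instrument — Yusuf used a pick.

(a), (b)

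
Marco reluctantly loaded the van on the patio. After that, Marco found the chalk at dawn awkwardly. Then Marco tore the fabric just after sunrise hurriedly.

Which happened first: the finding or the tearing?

The connectives place the finding before the tearing.

the finding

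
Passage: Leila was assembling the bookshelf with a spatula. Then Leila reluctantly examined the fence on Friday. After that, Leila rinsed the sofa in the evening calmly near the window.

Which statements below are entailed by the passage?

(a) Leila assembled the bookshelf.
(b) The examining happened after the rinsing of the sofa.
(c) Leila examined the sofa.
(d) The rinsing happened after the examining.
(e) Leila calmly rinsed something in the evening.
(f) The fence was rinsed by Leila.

(d), (e)

(a) Not entailed — 'was assembling' is progressive on an accomplishment; it does not entail the completed 'assembled'.
(b) Not entailed — the narrative places the examining before the rinsing, not after.
(c) Not entailed — Leila examined the fence, not the sofa; the sofa belongs to the rinsing event.
(d) Entailed — the narrative places the examining before the rinsing.
(e) Entailed — this follows by dropping conjuncts from the rinsing event's description.
(f) Not entailed — Leila rinsed the sofa, not the fence; the fence belongs to the examining event.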